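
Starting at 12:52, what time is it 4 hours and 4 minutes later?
Starting time: 12:52
Adding 4 minutes to 52 minutes: 52 + 4 = 56 minutes
Adding 4 hours: 12 + 4 = 16 - 12 = 4
Final time: 4:56

Final answer: 4:56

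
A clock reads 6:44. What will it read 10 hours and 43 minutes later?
Starting time: 6:44
Adding 43 minutes to 44 minutes: 44 + 43 = 87 minutes = 1 hour and 27 minutes
Adding 10 hours: 6 + 10 + 1 (carry) = 17 - 12 = 5
Final time: 5:27

Final answer: 5:27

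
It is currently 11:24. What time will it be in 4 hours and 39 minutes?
Starting time: 11:24
Adding 39 minutes to 24 minutes: 24 + 39 = 63 minutes = 1 hour and 3 minutes
Adding 4 hours: 11 + 4 + 1 (carry) = 16 - 12 = 4
Final time: 4:03

Final answer: 4:03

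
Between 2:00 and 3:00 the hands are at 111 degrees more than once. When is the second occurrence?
At t minutes past 2:00, the hour hand is at 30 x 2 + 0.5t degrees and the minute hand is at 6t degrees.
The smaller angle between them is 111 degrees when |30H - 5.5t| = 111 or |30H - 5.5t| = 249.
With H = 2, solve 30 x 2 - 5.5t = +/- target for each target:
  t = (30 x 2 - 111) / 5.5 = -9.27 (outside (0, 60))
  t = (30 x 2 + 111) / 5.5 = 31.09
  t = (30 x 2 - 249) / 5.5 = -34.36 (outside (0, 60))
  t = (30 x 2 + 249) / 5.5 = 56.18
Valid solutions in (0, 60): {31.09, 56.18} minutes.
The second occurrence is t = 56.18 minutes.
The hands form a 111-degree angle at 56.18 minutes past 2:00.

Final answer: 56.18 minutes past 2:00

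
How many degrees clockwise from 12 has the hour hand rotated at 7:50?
The hour hand moves 30 degrees per hour and 0.5 degrees per minute.
At 7:50: (7) x 30 + 50 x 0.5 = 210 + 25 = 235 degrees

Final answer: 235 degrees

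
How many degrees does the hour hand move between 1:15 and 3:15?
The hour hand moves 0.5 degrees per minute.
Time elapsed: 3:15 - 1:15 = 120 minutes
Angular displacement: 120 x 0.5 = 60 degrees

Final answer: 60 degrees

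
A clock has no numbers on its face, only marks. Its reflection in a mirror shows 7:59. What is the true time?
Reflection across the vertical (12-6) axis maps a hand at angle A degrees to (360 - A) degrees, which sends a reading of T minutes past 12:00 to (720 - T) minutes past 12:00.
Mirror reads 7:59 = 479 minutes past 12:00.
Actual time: (720 - 479) mod 720 = 241 minutes = 4:01.

Final answer: 4:01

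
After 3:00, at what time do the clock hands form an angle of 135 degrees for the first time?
At t minutes past 3:00, the hour hand is at 30 x 3 + 0.5t degrees and the minute hand is at 6t degrees.
The smaller angle between them is 135 degrees when |30H - 5.5t| = 135 or |30H - 5.5t| = 225.
With H = 3, solve 30 x 3 - 5.5t = +/- target for each target:
  t = (30 x 3 - 135) / 5.5 = -8.18 (outside (0, 60))
  t = (30 x 3 + 135) / 5.5 = 40.91
  t = (30 x 3 - 225) / 5.5 = -24.55 (outside (0, 60))
  t = (30 x 3 + 225) / 5.5 = 57.27
Valid solutions in (0, 60): {40.91, 57.27} minutes.
The first occurrence is t = 40.91 minutes.
The hands form a 135-degree angle at 40.91 minutes past 3:00.

Final answer: 40.91 minutes past 3:00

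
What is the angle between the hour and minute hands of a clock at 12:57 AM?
Hour hand position: 0 x 30 + 57 x 0.5 = 28.5 degrees
Minute hand position: 57 x 6 = 342 degrees
Difference: |28.5 - 342| = 313.5 degrees
Since 313.5 > 180, the smaller angle is 360 - 313.5 = 46.5 degrees

Final answer: 46.5 degrees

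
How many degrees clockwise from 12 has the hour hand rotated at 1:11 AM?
The hour hand moves 30 degrees per hour and 0.5 degrees per minute.
At 1:11: (1) x 30 + 11 x 0.5 = 30 + 5.5 = 35.5 degrees

Final answer: 35.5 degrees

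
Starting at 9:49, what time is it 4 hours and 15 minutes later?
Starting time: 9:49
Adding 15 minutes to 49 minutes: 49 + 15 = 64 minutes = 1 hour and 4 minutes
Adding 4 hours: 9 + 4 + 1 (carry) = 14 - 12 = 2
Final time: 2:04

Final answer: 2:04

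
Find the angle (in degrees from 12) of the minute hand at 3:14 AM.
The minute hand moves 6 degrees per minute.
At 3:14: 14 x 6 = 84 degrees

Final answer: 84 degrees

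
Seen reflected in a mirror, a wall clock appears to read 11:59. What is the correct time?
Reflection across the vertical (12-6) axis maps a hand at angle A degrees to (360 - A) degrees, which sends a reading of T minutes past 12:00 to (720 - T) minutes past 12:00.
Mirror reads 11:59 = 719 minutes past 12:00.
Actual time: (720 - 719) mod 720 = 1 minutes = 12:01.

Final answer: 12:01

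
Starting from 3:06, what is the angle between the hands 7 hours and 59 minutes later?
First find the time 7 hours and 59 minutes after 3:06.
Total minutes: 3 x 60 + 6 + 7 x 60 + 59 = 665.
665 mod 720 = 665 minutes = 11:05.
Now compute the angle at 11:05:
Hour hand: 11 x 30 + 5 x 0.5 = 332.5 degrees
Minute hand: 5 x 6 = 30 degrees
Difference: |332.5 - 30| = 302.5 degrees
Smaller angle: 360 - 302.5 = 57.5 degrees

Final answer: 57.5 degrees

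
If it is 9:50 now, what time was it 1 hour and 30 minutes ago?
Starting time: 9:50 = 590 total minutes past 12:00
Subtracting: 1 hour and 30 minutes = 90 minutes
590 - 90 = 500 minutes
= 8 hours and 20 minutes past 12:00 = 8:20

Final answer: 8:20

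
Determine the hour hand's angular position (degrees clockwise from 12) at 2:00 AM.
The hour hand moves 30 degrees per hour and 0.5 degrees per minute.
At 2:00: (2) x 30 + 0 x 0.5 = 60 + 0 = 60 degrees

Final answer: 60 degrees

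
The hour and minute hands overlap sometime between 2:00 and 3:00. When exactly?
The minute hand gains 5.5 degrees per minute on the hour hand.
At 2:00, the hour hand is at 60 degrees and the minute hand is at 0 degrees.
The gap is 60 degrees. Time to close: 60/5.5 = 60 x 2/11 = 10.91 minutes.
The hands overlap at 10.91 minutes past 2:00.

Final answer: 10.91 minutes past 2:00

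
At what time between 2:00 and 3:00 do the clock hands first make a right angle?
At t minutes past 2:00, the hour hand is at 30 x 2 + 0.5t degrees and the minute hand is at 6t degrees.
The smaller angle between them is 90 degrees when |30H - 5.5t| = 90 or |30H - 5.5t| = 270.
With H = 2, solve 30 x 2 - 5.5t = +/- target for each target:
  t = (30 x 2 - 90) / 5.5 = -5.45 (outside (0, 60))
  t = (30 x 2 + 90) / 5.5 = 27.27
  t = (30 x 2 - 270) / 5.5 = -38.18 (outside (0, 60))
  t = (30 x 2 + 270) / 5.5 = 60 (outside (0, 60))
Valid solutions in (0, 60): {27.27} minutes.
First occurrence: t = 27.27 minutes.
The hands are at right angles at 27.27 minutes past 2:00.

Final answer: 27.27 minutes past 2:00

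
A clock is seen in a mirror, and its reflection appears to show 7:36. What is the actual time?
Reflection across the vertical (12-6) axis maps a hand at angle A degrees to (360 - A) degrees, which sends a reading of T minutes past 12:00 to (720 - T) minutes past 12:00.
Mirror reads 7:36 = 456 minutes past 12:00.
Actual time: (720 - 456) mod 720 = 264 minutes = 4:24.

Final answer: 4:24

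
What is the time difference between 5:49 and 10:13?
From 5:49 to 10:13:
(10 x 60 + 13) - (5 x 60 + 49) = 613 - 349 = 264 minutes
= 4 hours and 24 minutes

Final answer: 4 hours and 24 minutes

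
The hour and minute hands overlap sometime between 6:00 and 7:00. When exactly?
The minute hand gains 5.5 degrees per minute on the hour hand.
At 6:00, the hour hand is at 180 degrees and the minute hand is at 0 degrees.
The gap is 180 degrees. Time to close: 180/5.5 = 60 x 6/11 = 32.73 minutes.
The hands overlap at 32.73 minutes past 6:00.

Final answer: 32.73 minutes past 6:00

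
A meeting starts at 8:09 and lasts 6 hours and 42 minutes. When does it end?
Starting time: 8:09
Adding 42 minutes to 9 minutes: 9 + 42 = 51 minutes
Adding 6 hours: 8 + 6 = 14 - 12 = 2
Final time: 2:51

Final answer: 2:51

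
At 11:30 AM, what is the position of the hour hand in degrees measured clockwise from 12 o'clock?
The hour hand moves 30 degrees per hour and 0.5 degrees per minute.
At 11:30: (11) x 30 + 30 x 0.5 = 330 + 15 = 345 degrees

Final answer: 345 degrees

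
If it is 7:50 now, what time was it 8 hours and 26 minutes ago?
Starting time: 7:50 = 470 total minutes past 12:00
Subtracting: 8 hours and 26 minutes = 506 minutes
470 - 506 = -36 (negative, add 12 hours = 720) = 684 minutes
= 11 hours and 24 minutes past 12:00 = 11:24

Final answer: 11:24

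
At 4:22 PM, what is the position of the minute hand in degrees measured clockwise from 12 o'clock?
The minute hand moves 6 degrees per minute.
At 4:22: 22 x 6 = 132 degrees

Final answer: 132 degrees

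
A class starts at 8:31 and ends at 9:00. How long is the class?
From 8:31 to 9:00:
(9 x 60 + 0) - (8 x 60 + 31) = 540 - 511 = 29 minutes
= 29 minutes

Final answer: 29 minutes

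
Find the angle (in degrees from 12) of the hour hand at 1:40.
The hour hand moves 30 degrees per hour and 0.5 degrees per minute.
At 1:40: (1) x 30 + 40 x 0.5 = 30 + 20 = 50 degrees

Final answer: 50 degrees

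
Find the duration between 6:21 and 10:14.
From 6:21 to 10:14:
(10 x 60 + 14) - (6 x 60 + 21) = 614 - 381 = 233 minutes
= 3 hours and 53 minutes

Final answer: 3 hours and 53 minutes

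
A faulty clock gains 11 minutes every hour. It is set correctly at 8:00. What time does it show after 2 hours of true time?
For every 60 true minutes, the faulty clock advances 60 + 11 = 71 minutes.
True elapsed: 2 hours = 120 minutes.
Faulty clock advances: 120 x 71/60 = 142 minutes (drift: 22 minutes ahead).
Shown time: 8:00 + 142 minutes = 10:22.

Final answer: 10:22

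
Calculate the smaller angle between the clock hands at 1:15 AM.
Hour hand position: 1 x 30 + 15 x 0.5 = 37.5 degrees
Minute hand position: 15 x 6 = 90 degrees
Difference: |37.5 - 90| = 52.5 degrees
The angle between the hands is 52.5 degrees

Final answer: 52.5 degrees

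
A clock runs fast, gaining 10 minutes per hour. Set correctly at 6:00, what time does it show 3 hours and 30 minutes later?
For every 60 true minutes, the faulty clock advances 60 + 10 = 70 minutes.
True elapsed: 3 hours and 30 minutes = 210 minutes.
Faulty clock advances: 210 x 70/60 = 245 minutes (drift: 35 minutes ahead).
Shown time: 6:00 + 245 minutes = 10:05.

Final answer: 10:05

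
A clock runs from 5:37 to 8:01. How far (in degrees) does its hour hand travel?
The hour hand moves 0.5 degrees per minute.
Time elapsed: 8:01 - 5:37 = 144 minutes
Angular displacement: 144 x 0.5 = 72 degrees

Final answer: 72 degrees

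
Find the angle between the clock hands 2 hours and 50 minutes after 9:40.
First find the time 2 hours and 50 minutes after 9:40.
Total minutes: 9 x 60 + 40 + 2 x 60 + 50 = 750.
750 mod 720 = 30 minutes = 12:30.
Now compute the angle at 12:30:
Hour hand: 0 x 30 + 30 x 0.5 = 15 degrees
Minute hand: 30 x 6 = 180 degrees
Difference: |15 - 180| = 165 degrees
The angle is 165 degrees

Final answer: 165 degrees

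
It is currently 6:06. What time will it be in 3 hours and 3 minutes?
Starting time: 6:06
Adding 3 minutes to 6 minutes: 6 + 3 = 9 minutes
Adding 3 hours: 6 + 3 = 9
Final time: 9:09

Final answer: 9:09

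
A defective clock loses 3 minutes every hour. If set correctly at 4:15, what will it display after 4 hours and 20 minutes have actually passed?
For every 60 true minutes, the faulty clock advances 60 - 3 = 57 minutes.
True elapsed: 4 hours and 20 minutes = 260 minutes.
Faulty clock advances: 260 x 57/60 = 247 minutes (drift: 13 minutes behind).
Shown time: 4:15 + 247 minutes = 8:22.

Final answer: 8:22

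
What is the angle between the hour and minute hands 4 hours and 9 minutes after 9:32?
First find the time 4 hours and 9 minutes after 9:32.
Total minutes: 9 x 60 + 32 + 4 x 60 + 9 = 821.
821 mod 720 = 101 minutes = 1:41.
Now compute the angle at 1:41:
Hour hand: 1 x 30 + 41 x 0.5 = 50.5 degrees
Minute hand: 41 x 6 = 246 degrees
Difference: |50.5 - 246| = 195.5 degrees
Smaller angle: 360 - 195.5 = 164.5 degrees

Final answer: 164.5 degrees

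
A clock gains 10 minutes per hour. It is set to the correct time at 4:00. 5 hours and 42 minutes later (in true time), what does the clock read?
For every 60 true minutes, the faulty clock advances 60 + 10 = 70 minutes.
True elapsed: 5 hours and 42 minutes = 342 minutes.
Faulty clock advances: 342 x 70/60 = 399 minutes (drift: 57 minutes ahead).
Shown time: 4:00 + 399 minutes = 10:39.

Final answer: 10:39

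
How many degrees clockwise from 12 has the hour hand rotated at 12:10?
The hour hand moves 30 degrees per hour and 0.5 degrees per minute.
At 12:10: (0) x 30 + 10 x 0.5 = 0 + 5 = 5 degrees

Final answer: 5 degrees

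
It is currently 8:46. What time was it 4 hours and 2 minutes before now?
Starting time: 8:46 = 526 total minutes past 12:00
Subtracting: 4 hours and 2 minutes = 242 minutes
526 - 242 = 284 minutes
= 4 hours and 44 minutes past 12:00 = 4:44

Final answer: 4:44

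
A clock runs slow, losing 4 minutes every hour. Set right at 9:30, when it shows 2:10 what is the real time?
For every 60 true minutes, the faulty clock advances 56 minutes, so 1 faulty-clock minute corresponds to 60/56 true minutes.
From 9:30 to 2:10 on the faulty dial is 280 minutes.
True elapsed: 280 x 60/56 = 300 minutes = 5 hours.
True time: 9:30 + 5 hours = 2:30.

Final answer: 2:30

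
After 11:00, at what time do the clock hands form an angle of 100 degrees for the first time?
At t minutes past 11:00, the hour hand is at 30 x 11 + 0.5t degrees and the minute hand is at 6t degrees.
The smaller angle between them is 100 degrees when |30H - 5.5t| = 100 or |30H - 5.5t| = 260.
With H = 11, solve 30 x 11 - 5.5t = +/- target for each target:
  t = (30 x 11 - 100) / 5.5 = 41.82
  t = (30 x 11 + 100) / 5.5 = 78.18 (outside (0, 60))
  t = (30 x 11 - 260) / 5.5 = 12.73
  t = (30 x 11 + 260) / 5.5 = 107.27 (outside (0, 60))
Valid solutions in (0, 60): {12.73, 41.82} minutes.
The first occurrence is t = 12.73 minutes.
The hands form a 100-degree angle at 12.73 minutes past 11:00.

Final answer: 12.73 minutes past 11:00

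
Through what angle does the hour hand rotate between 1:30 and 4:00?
The hour hand moves 0.5 degrees per minute.
Time elapsed: 4:00 - 1:30 = 150 minutes
Angular displacement: 150 x 0.5 = 75 degrees

Final answer: 75 degrees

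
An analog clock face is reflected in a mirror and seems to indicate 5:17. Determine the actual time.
Reflection across the vertical (12-6) axis maps a hand at angle A degrees to (360 - A) degrees, which sends a reading of T minutes past 12:00 to (720 - T) minutes past 12:00.
Mirror reads 5:17 = 317 minutes past 12:00.
Actual time: (720 - 317) mod 720 = 403 minutes = 6:43.

Final answer: 6:43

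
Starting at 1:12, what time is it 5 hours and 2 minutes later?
Starting time: 1:12
Adding 2 minutes to 12 minutes: 12 + 2 = 14 minutes
Adding 5 hours: 1 + 5 = 6
Final time: 6:14

Final answer: 6:14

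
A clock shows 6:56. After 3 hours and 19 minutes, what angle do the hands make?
First find the time 3 hours and 19 minutes after 6:56.
Total minutes: 6 x 60 + 56 + 3 x 60 + 19 = 615.
615 mod 720 = 615 minutes = 10:15.
Now compute the angle at 10:15:
Hour hand: 10 x 30 + 15 x 0.5 = 307.5 degrees
Minute hand: 15 x 6 = 90 degrees
Difference: |307.5 - 90| = 217.5 degrees
Smaller angle: 360 - 217.5 = 142.5 degrees

Final answer: 142.5 degrees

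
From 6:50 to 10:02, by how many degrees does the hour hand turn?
The hour hand moves 0.5 degrees per minute.
Time elapsed: 10:02 - 6:50 = 192 minutes
Angular displacement: 192 x 0.5 = 96 degrees

Final answer: 96 degrees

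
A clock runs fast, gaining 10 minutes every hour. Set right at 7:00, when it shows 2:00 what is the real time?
For every 60 true minutes, the faulty clock advances 70 minutes, so 1 faulty-clock minute corresponds to 60/70 true minutes.
From 7:00 to 2:00 on the faulty dial is 420 minutes.
True elapsed: 420 x 60/70 = 360 minutes = 6 hours.
True time: 7:00 + 6 hours = 1:00.

Final answer: 1:00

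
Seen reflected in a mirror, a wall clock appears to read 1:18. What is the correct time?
Reflection across the vertical (12-6) axis maps a hand at angle A degrees to (360 - A) degrees, which sends a reading of T minutes past 12:00 to (720 - T) minutes past 12:00.
Mirror reads 1:18 = 78 minutes past 12:00.
Actual time: (720 - 78) mod 720 = 642 minutes = 10:42.

Final answer: 10:42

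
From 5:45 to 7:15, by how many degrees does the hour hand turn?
The hour hand moves 0.5 degrees per minute.
Time elapsed: 7:15 - 5:45 = 90 minutes
Angular displacement: 90 x 0.5 = 45 degrees

Final answer: 45 degrees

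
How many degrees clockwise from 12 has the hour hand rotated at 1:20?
The hour hand moves 30 degrees per hour and 0.5 degrees per minute.
At 1:20: (1) x 30 + 20 x 0.5 = 30 + 10 = 40 degrees

Final answer: 40 degrees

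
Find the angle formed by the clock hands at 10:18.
Hour hand position: 10 x 30 + 18 x 0.5 = 309 degrees
Minute hand position: 18 x 6 = 108 degrees
Difference: |309 - 108| = 201 degrees
Since 201 > 180, the smaller angle is 360 - 201 = 159 degrees

Final answer: 159 degrees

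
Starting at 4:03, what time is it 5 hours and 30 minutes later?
Starting time: 4:03
Adding 30 minutes to 3 minutes: 3 + 30 = 33 minutes
Adding 5 hours: 4 + 5 = 9
Final time: 9:33

Final answer: 9:33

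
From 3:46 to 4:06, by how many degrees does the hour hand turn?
The hour hand moves 0.5 degrees per minute.
Time elapsed: 4:06 - 3:46 = 20 minutes
Angular displacement: 20 x 0.5 = 10 degrees

Final answer: 10 degrees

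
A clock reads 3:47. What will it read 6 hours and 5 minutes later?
Starting time: 3:47
Adding 5 minutes to 47 minutes: 47 + 5 = 52 minutes
Adding 6 hours: 3 + 6 = 9
Final time: 9:52

Final answer: 9:52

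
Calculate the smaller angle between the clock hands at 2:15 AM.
Hour hand position: 2 x 30 + 15 x 0.5 = 67.5 degrees
Minute hand position: 15 x 6 = 90 degrees
Difference: |67.5 - 90| = 22.5 degrees
The angle between the hands is 22.5 degrees

Final answer: 22.5 degrees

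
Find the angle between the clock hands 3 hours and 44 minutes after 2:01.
First find the time 3 hours and 44 minutes after 2:01.
Total minutes: 2 x 60 + 1 + 3 x 60 + 44 = 345.
345 mod 720 = 345 minutes = 5:45.
Now compute the angle at 5:45:
Hour hand: 5 x 30 + 45 x 0.5 = 172.5 degrees
Minute hand: 45 x 6 = 270 degrees
Difference: |172.5 - 270| = 97.5 degrees
The angle is 97.5 degrees

Final answer: 97.5 degrees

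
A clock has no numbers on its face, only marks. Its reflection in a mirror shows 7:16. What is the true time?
Reflection across the vertical (12-6) axis maps a hand at angle A degrees to (360 - A) degrees, which sends a reading of T minutes past 12:00 to (720 - T) minutes past 12:00.
Mirror reads 7:16 = 436 minutes past 12:00.
Actual time: (720 - 436) mod 720 = 284 minutes = 4:44.

Final answer: 4:44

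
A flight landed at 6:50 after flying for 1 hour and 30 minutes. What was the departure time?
Starting time: 6:50 = 410 total minutes past 12:00
Subtracting: 1 hour and 30 minutes = 90 minutes
410 - 90 = 320 minutes
= 5 hours and 20 minutes past 12:00 = 5:20

Final answer: 5:20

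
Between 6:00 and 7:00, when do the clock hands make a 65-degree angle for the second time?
At t minutes past 6:00, the hour hand is at 30 x 6 + 0.5t degrees and the minute hand is at 6t degrees.
The smaller angle between them is 65 degrees when |30H - 5.5t| = 65 or |30H - 5.5t| = 295.
With H = 6, solve 30 x 6 - 5.5t = +/- target for each target:
  t = (30 x 6 - 65) / 5.5 = 20.91
  t = (30 x 6 + 65) / 5.5 = 44.55
  t = (30 x 6 - 295) / 5.5 = -20.91 (outside (0, 60))
  t = (30 x 6 + 295) / 5.5 = 86.36 (outside (0, 60))
Valid solutions in (0, 60): {20.91, 44.55} minutes.
The second occurrence is t = 44.55 minutes.
The hands form a 65-degree angle at 44.55 minutes past 6:00.

Final answer: 44.55 minutes past 6:00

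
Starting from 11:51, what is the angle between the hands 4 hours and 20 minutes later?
First find the time 4 hours and 20 minutes after 11:51.
Total minutes: 11 x 60 + 51 + 4 x 60 + 20 = 971.
971 mod 720 = 251 minutes = 4:11.
Now compute the angle at 4:11:
Hour hand: 4 x 30 + 11 x 0.5 = 125.5 degrees
Minute hand: 11 x 6 = 66 degrees
Difference: |125.5 - 66| = 59.5 degrees
The angle is 59.5 degrees

Final answer: 59.5 degrees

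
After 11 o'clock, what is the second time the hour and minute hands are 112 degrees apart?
At t minutes past 11:00, the hour hand is at 30 x 11 + 0.5t degrees and the minute hand is at 6t degrees.
The smaller angle between them is 112 degrees when |30H - 5.5t| = 112 or |30H - 5.5t| = 248.
With H = 11, solve 30 x 11 - 5.5t = +/- target for each target:
  t = (30 x 11 - 112) / 5.5 = 39.64
  t = (30 x 11 + 112) / 5.5 = 80.36 (outside (0, 60))
  t = (30 x 11 - 248) / 5.5 = 14.91
  t = (30 x 11 + 248) / 5.5 = 105.09 (outside (0, 60))
Valid solutions in (0, 60): {14.91, 39.64} minutes.
The second occurrence is t = 39.64 minutes.
The hands form a 112-degree angle at 39.64 minutes past 11:00.

Final answer: 39.64 minutes past 11:00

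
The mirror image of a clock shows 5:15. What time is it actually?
Reflection across the vertical (12-6) axis maps a hand at angle A degrees to (360 - A) degrees, which sends a reading of T minutes past 12:00 to (720 - T) minutes past 12:00.
Mirror reads 5:15 = 315 minutes past 12:00.
Actual time: (720 - 315) mod 720 = 405 minutes = 6:45.

Final answer: 6:45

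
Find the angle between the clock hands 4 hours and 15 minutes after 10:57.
First find the time 4 hours and 15 minutes after 10:57.
Total minutes: 10 x 60 + 57 + 4 x 60 + 15 = 912.
912 mod 720 = 192 minutes = 3:12.
Now compute the angle at 3:12:
Hour hand: 3 x 30 + 12 x 0.5 = 96 degrees
Minute hand: 12 x 6 = 72 degrees
Difference: |96 - 72| = 24 degrees
The angle is 24 degrees

Final answer: 24 degrees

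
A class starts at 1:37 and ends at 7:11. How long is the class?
From 1:37 to 7:11:
(7 x 60 + 11) - (1 x 60 + 37) = 431 - 97 = 334 minutes
= 5 hours and 34 minutes

Final answer: 5 hours and 34 minutes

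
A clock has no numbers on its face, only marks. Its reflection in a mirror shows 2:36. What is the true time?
Reflection across the vertical (12-6) axis maps a hand at angle A degrees to (360 - A) degrees, which sends a reading of T minutes past 12:00 to (720 - T) minutes past 12:00.
Mirror reads 2:36 = 156 minutes past 12:00.
Actual time: (720 - 156) mod 720 = 564 minutes = 9:24.

Final answer: 9:24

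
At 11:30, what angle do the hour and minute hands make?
Hour hand position: 11 x 30 + 30 x 0.5 = 345 degrees
Minute hand position: 30 x 6 = 180 degrees
Difference: |345 - 180| = 165 degrees
The angle between the hands is 165 degrees

Final answer: 165 degrees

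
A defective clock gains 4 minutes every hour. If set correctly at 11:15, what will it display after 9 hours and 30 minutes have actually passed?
For every 60 true minutes, the faulty clock advances 60 + 4 = 64 minutes.
True elapsed: 9 hours and 30 minutes = 570 minutes.
Faulty clock advances: 570 x 64/60 = 608 minutes (drift: 38 minutes ahead).
Shown time: 11:15 + 608 minutes = 9:23.

Final answer: 9:23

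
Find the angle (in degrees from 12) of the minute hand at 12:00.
The minute hand moves 6 degrees per minute.
At 12:00: 0 x 6 = 0 degrees

Final answer: 0 degrees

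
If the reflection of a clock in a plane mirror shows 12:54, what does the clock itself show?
Reflection across the vertical (12-6) axis maps a hand at angle A degrees to (360 - A) degrees, which sends a reading of T minutes past 12:00 to (720 - T) minutes past 12:00.
Mirror reads 12:54 = 54 minutes past 12:00.
Actual time: (720 - 54) mod 720 = 666 minutes = 11:06.

Final answer: 11:06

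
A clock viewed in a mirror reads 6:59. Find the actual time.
Reflection across the vertical (12-6) axis maps a hand at angle A degrees to (360 - A) degrees, which sends a reading of T minutes past 12:00 to (720 - T) minutes past 12:00.
Mirror reads 6:59 = 419 minutes past 12:00.
Actual time: (720 - 419) mod 720 = 301 minutes = 5:01.

Final answer: 5:01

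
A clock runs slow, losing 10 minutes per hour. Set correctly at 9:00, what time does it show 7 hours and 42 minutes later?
For every 60 true minutes, the faulty clock advances 60 - 10 = 50 minutes.
True elapsed: 7 hours and 42 minutes = 462 minutes.
Faulty clock advances: 462 x 50/60 = 385 minutes (drift: 77 minutes behind).
Shown time: 9:00 + 385 minutes = 3:25.

Final answer: 3:25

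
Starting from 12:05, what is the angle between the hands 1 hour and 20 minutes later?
First find the time 1 hour and 20 minutes after 12:05.
Total minutes: 12 x 60 + 5 + 1 x 60 + 20 = 805.
805 mod 720 = 85 minutes = 1:25.
Now compute the angle at 1:25:
Hour hand: 1 x 30 + 25 x 0.5 = 42.5 degrees
Minute hand: 25 x 6 = 150 degrees
Difference: |42.5 - 150| = 107.5 degrees
The angle is 107.5 degrees

Final answer: 107.5 degrees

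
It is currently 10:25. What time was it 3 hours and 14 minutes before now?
Starting time: 10:25 = 625 total minutes past 12:00
Subtracting: 3 hours and 14 minutes = 194 minutes
625 - 194 = 431 minutes
= 7 hours and 11 minutes past 12:00 = 7:11

Final answer: 7:11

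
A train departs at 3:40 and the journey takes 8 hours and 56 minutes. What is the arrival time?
Starting time: 3:40
Adding 56 minutes to 40 minutes: 40 + 56 = 96 minutes = 1 hour and 36 minutes
Adding 8 hours: 3 + 8 + 1 (carry) = 12
Final time: 12:36

Final answer: 12:36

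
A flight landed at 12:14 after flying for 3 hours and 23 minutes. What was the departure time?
Starting time: 12:14 = 14 total minutes past 12:00
Subtracting: 3 hours and 23 minutes = 203 minutes
14 - 203 = -189 (negative, add 12 hours = 720) = 531 minutes
= 8 hours and 51 minutes past 12:00 = 8:51

Final answer: 8:51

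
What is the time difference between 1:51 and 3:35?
From 1:51 to 3:35:
(3 x 60 + 35) - (1 x 60 + 51) = 215 - 111 = 104 minutes
= 1 hour and 44 minutes

Final answer: 1 hour and 44 minutes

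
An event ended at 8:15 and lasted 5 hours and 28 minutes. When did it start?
Starting time: 8:15 = 495 total minutes past 12:00
Subtracting: 5 hours and 28 minutes = 328 minutes
495 - 328 = 167 minutes
= 2 hours and 47 minutes past 12:00 = 2:47

Final answer: 2:47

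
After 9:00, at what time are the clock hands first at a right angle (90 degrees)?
At t minutes past 9:00, the hour hand is at 30 x 9 + 0.5t degrees and the minute hand is at 6t degrees.
The smaller angle between them is 90 degrees when |30H - 5.5t| = 90 or |30H - 5.5t| = 270.
With H = 9, solve 30 x 9 - 5.5t = +/- target for each target:
  t = (30 x 9 - 90) / 5.5 = 32.73
  t = (30 x 9 + 90) / 5.5 = 65.45 (outside (0, 60))
  t = (30 x 9 - 270) / 5.5 = 0 (outside (0, 60))
  t = (30 x 9 + 270) / 5.5 = 98.18 (outside (0, 60))
Valid solutions in (0, 60): {32.73} minutes.
First occurrence: t = 32.73 minutes.
The hands are at right angles at 32.73 minutes past 9:00.

Final answer: 32.73 minutes past 9:00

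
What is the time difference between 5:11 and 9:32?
From 5:11 to 9:32:
(9 x 60 + 32) - (5 x 60 + 11) = 572 - 311 = 261 minutes
= 4 hours and 21 minutes

Final answer: 4 hours and 21 minutes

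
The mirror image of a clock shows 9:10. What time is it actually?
Reflection across the vertical (12-6) axis maps a hand at angle A degrees to (360 - A) degrees, which sends a reading of T minutes past 12:00 to (720 - T) minutes past 12:00.
Mirror reads 9:10 = 550 minutes past 12:00.
Actual time: (720 - 550) mod 720 = 170 minutes = 2:50.

Final answer: 2:50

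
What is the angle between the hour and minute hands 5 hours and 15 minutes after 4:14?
First find the time 5 hours and 15 minutes after 4:14.
Total minutes: 4 x 60 + 14 + 5 x 60 + 15 = 569.
569 mod 720 = 569 minutes = 9:29.
Now compute the angle at 9:29:
Hour hand: 9 x 30 + 29 x 0.5 = 284.5 degrees
Minute hand: 29 x 6 = 174 degrees
Difference: |284.5 - 174| = 110.5 degrees
The angle is 110.5 degrees

Final answer: 110.5 degrees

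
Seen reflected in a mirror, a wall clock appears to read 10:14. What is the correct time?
Reflection across the vertical (12-6) axis maps a hand at angle A degrees to (360 - A) degrees, which sends a reading of T minutes past 12:00 to (720 - T) minutes past 12:00.
Mirror reads 10:14 = 614 minutes past 12:00.
Actual time: (720 - 614) mod 720 = 106 minutes = 1:46.

Final answer: 1:46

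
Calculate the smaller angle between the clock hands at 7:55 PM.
Hour hand position: 7 x 30 + 55 x 0.5 = 237.5 degrees
Minute hand position: 55 x 6 = 330 degrees
Difference: |237.5 - 330| = 92.5 degrees
The angle between the hands is 92.5 degrees

Final answer: 92.5 degrees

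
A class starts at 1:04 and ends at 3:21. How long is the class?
From 1:04 to 3:21:
(3 x 60 + 21) - (1 x 60 + 4) = 201 - 64 = 137 minutes
= 2 hours and 17 minutes

Final answer: 2 hours and 17 minutes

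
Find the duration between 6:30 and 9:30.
From 6:30 to 9:30:
(9 x 60 + 30) - (6 x 60 + 30) = 570 - 390 = 180 minutes
= 3 hours

Final answer: 3 hours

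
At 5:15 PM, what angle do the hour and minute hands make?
Hour hand position: 5 x 30 + 15 x 0.5 = 157.5 degrees
Minute hand position: 15 x 6 = 90 degrees
Difference: |157.5 - 90| = 67.5 degrees
The angle between the hands is 67.5 degrees

Final answer: 67.5 degrees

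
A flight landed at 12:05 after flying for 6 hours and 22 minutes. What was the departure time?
Starting time: 12:05 = 5 total minutes past 12:00
Subtracting: 6 hours and 22 minutes = 382 minutes
5 - 382 = -377 (negative, add 12 hours = 720) = 343 minutes
= 5 hours and 43 minutes past 12:00 = 5:43

Final answer: 5:43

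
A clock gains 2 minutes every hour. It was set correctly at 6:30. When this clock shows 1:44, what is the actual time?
For every 60 true minutes, the faulty clock advances 62 minutes, so 1 faulty-clock minute corresponds to 60/62 true minutes.
From 6:30 to 1:44 on the faulty dial is 434 minutes.
True elapsed: 434 x 60/62 = 420 minutes = 7 hours.
True time: 6:30 + 7 hours = 1:30.

Final answer: 1:30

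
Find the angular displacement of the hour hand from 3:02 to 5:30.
The hour hand moves 0.5 degrees per minute.
Time elapsed: 5:30 - 3:02 = 148 minutes
Angular displacement: 148 x 0.5 = 74 degrees

Final answer: 74 degrees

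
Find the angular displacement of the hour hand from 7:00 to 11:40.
The hour hand moves 0.5 degrees per minute.
Time elapsed: 11:40 - 7:00 = 280 minutes
Angular displacement: 280 x 0.5 = 140 degrees

Final answer: 140 degrees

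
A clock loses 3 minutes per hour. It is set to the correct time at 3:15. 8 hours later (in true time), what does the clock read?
For every 60 true minutes, the faulty clock advances 60 - 3 = 57 minutes.
True elapsed: 8 hours = 480 minutes.
Faulty clock advances: 480 x 57/60 = 456 minutes (drift: 24 minutes behind).
Shown time: 3:15 + 456 minutes = 10:51.

Final answer: 10:51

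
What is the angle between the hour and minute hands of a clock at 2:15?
Hour hand position: 2 x 30 + 15 x 0.5 = 67.5 degrees
Minute hand position: 15 x 6 = 90 degrees
Difference: |67.5 - 90| = 22.5 degrees
The angle between the hands is 22.5 degrees

Final answer: 22.5 degrees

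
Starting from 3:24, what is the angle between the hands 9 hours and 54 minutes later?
First find the time 9 hours and 54 minutes after 3:24.
Total minutes: 3 x 60 + 24 + 9 x 60 + 54 = 798.
798 mod 720 = 78 minutes = 1:18.
Now compute the angle at 1:18:
Hour hand: 1 x 30 + 18 x 0.5 = 39 degrees
Minute hand: 18 x 6 = 108 degrees
Difference: |39 - 108| = 69 degrees
The angle is 69 degrees

Final answer: 69 degrees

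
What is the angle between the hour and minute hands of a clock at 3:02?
Hour hand position: 3 x 30 + 2 x 0.5 = 91 degrees
Minute hand position: 2 x 6 = 12 degrees
Difference: |91 - 12| = 79 degrees
The angle between the hands is 79 degrees

Final answer: 79 degrees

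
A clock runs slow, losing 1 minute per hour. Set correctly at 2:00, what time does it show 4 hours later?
For every 60 true minutes, the faulty clock advances 60 - 1 = 59 minutes.
True elapsed: 4 hours = 240 minutes.
Faulty clock advances: 240 x 59/60 = 236 minutes (drift: 4 minutes behind).
Shown time: 2:00 + 236 minutes = 5:56.

Final answer: 5:56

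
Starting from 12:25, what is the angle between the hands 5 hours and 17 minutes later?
First find the time 5 hours and 17 minutes after 12:25.
Total minutes: 12 x 60 + 25 + 5 x 60 + 17 = 1062.
1062 mod 720 = 342 minutes = 5:42.
Now compute the angle at 5:42:
Hour hand: 5 x 30 + 42 x 0.5 = 171 degrees
Minute hand: 42 x 6 = 252 degrees
Difference: |171 - 252| = 81 degrees
The angle is 81 degrees

Final answer: 81 degrees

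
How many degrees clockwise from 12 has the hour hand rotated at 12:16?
The hour hand moves 30 degrees per hour and 0.5 degrees per minute.
At 12:16: (0) x 30 + 16 x 0.5 = 0 + 8 = 8 degrees

Final answer: 8 degrees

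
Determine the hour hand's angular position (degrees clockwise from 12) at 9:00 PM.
The hour hand moves 30 degrees per hour and 0.5 degrees per minute.
At 9:00: (9) x 30 + 0 x 0.5 = 270 + 0 = 270 degrees

Final answer: 270 degrees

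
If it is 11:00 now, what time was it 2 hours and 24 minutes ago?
Starting time: 11:00 = 660 total minutes past 12:00
Subtracting: 2 hours and 24 minutes = 144 minutes
660 - 144 = 516 minutes
= 8 hours and 36 minutes past 12:00 = 8:36

Final answer: 8:36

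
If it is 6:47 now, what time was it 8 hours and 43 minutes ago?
Starting time: 6:47 = 407 total minutes past 12:00
Subtracting: 8 hours and 43 minutes = 523 minutes
407 - 523 = -116 (negative, add 12 hours = 720) = 604 minutes
= 10 hours and 4 minutes past 12:00 = 10:04

Final answer: 10:04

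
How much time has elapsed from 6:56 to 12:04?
From 6:56 to 12:04:
(12 x 60 + 4) - (6 x 60 + 56) = 724 - 416 = 308 minutes
= 5 hours and 8 minutes

Final answer: 5 hours and 8 minutes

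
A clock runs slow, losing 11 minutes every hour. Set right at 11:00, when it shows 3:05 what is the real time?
For every 60 true minutes, the faulty clock advances 49 minutes, so 1 faulty-clock minute corresponds to 60/49 true minutes.
From 11:00 to 3:05 on the faulty dial is 245 minutes.
True elapsed: 245 x 60/49 = 300 minutes = 5 hours.
True time: 11:00 + 5 hours = 4:00.

Final answer: 4:00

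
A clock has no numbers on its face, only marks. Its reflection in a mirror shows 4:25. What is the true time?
Reflection across the vertical (12-6) axis maps a hand at angle A degrees to (360 - A) degrees, which sends a reading of T minutes past 12:00 to (720 - T) minutes past 12:00.
Mirror reads 4:25 = 265 minutes past 12:00.
Actual time: (720 - 265) mod 720 = 455 minutes = 7:35.

Final answer: 7:35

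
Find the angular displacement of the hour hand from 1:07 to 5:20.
The hour hand moves 0.5 degrees per minute.
Time elapsed: 5:20 - 1:07 = 253 minutes
Angular displacement: 253 x 0.5 = 126.5 degrees

Final answer: 126.5 degrees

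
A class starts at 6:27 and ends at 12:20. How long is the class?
From 6:27 to 12:20:
(12 x 60 + 20) - (6 x 60 + 27) = 740 - 387 = 353 minutes
= 5 hours and 53 minutes

Final answer: 5 hours and 53 minutes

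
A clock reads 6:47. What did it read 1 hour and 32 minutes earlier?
Starting time: 6:47 = 407 total minutes past 12:00
Subtracting: 1 hour and 32 minutes = 92 minutes
407 - 92 = 315 minutes
= 5 hours and 15 minutes past 12:00 = 5:15

Final answer: 5:15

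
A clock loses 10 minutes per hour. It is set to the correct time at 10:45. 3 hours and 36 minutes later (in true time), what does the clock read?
For every 60 true minutes, the faulty clock advances 60 - 10 = 50 minutes.
True elapsed: 3 hours and 36 minutes = 216 minutes.
Faulty clock advances: 216 x 50/60 = 180 minutes (drift: 36 minutes behind).
Shown time: 10:45 + 180 minutes = 1:45.

Final answer: 1:45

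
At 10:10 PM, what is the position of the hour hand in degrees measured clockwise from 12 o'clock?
The hour hand moves 30 degrees per hour and 0.5 degrees per minute.
At 10:10: (10) x 30 + 10 x 0.5 = 300 + 5 = 305 degrees

Final answer: 305 degrees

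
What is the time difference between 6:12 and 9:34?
From 6:12 to 9:34:
(9 x 60 + 34) - (6 x 60 + 12) = 574 - 372 = 202 minutes
= 3 hours and 22 minutes

Final answer: 3 hours and 22 minutes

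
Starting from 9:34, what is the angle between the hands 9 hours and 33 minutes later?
First find the time 9 hours and 33 minutes after 9:34.
Total minutes: 9 x 60 + 34 + 9 x 60 + 33 = 1147.
1147 mod 720 = 427 minutes = 7:07.
Now compute the angle at 7:07:
Hour hand: 7 x 30 + 7 x 0.5 = 213.5 degrees
Minute hand: 7 x 6 = 42 degrees
Difference: |213.5 - 42| = 171.5 degrees
The angle is 171.5 degrees

Final answer: 171.5 degrees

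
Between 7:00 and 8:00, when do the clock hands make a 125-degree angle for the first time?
At t minutes past 7:00, the hour hand is at 30 x 7 + 0.5t degrees and the minute hand is at 6t degrees.
The smaller angle between them is 125 degrees when |30H - 5.5t| = 125 or |30H - 5.5t| = 235.
With H = 7, solve 30 x 7 - 5.5t = +/- target for each target:
  t = (30 x 7 - 125) / 5.5 = 15.45
  t = (30 x 7 + 125) / 5.5 = 60.91 (outside (0, 60))
  t = (30 x 7 - 235) / 5.5 = -4.55 (outside (0, 60))
  t = (30 x 7 + 235) / 5.5 = 80.91 (outside (0, 60))
Valid solutions in (0, 60): {15.45} minutes.
The first occurrence is t = 15.45 minutes.
The hands form a 125-degree angle at 15.45 minutes past 7:00.

Final answer: 15.45 minutes past 7:00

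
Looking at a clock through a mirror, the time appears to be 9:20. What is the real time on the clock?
Reflection across the vertical (12-6) axis maps a hand at angle A degrees to (360 - A) degrees, which sends a reading of T minutes past 12:00 to (720 - T) minutes past 12:00.
Mirror reads 9:20 = 560 minutes past 12:00.
Actual time: (720 - 560) mod 720 = 160 minutes = 2:40.

Final answer: 2:40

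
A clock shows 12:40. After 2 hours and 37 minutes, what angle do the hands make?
First find the time 2 hours and 37 minutes after 12:40.
Total minutes: 12 x 60 + 40 + 2 x 60 + 37 = 917.
917 mod 720 = 197 minutes = 3:17.
Now compute the angle at 3:17:
Hour hand: 3 x 30 + 17 x 0.5 = 98.5 degrees
Minute hand: 17 x 6 = 102 degrees
Difference: |98.5 - 102| = 3.5 degrees
The angle is 3.5 degrees

Final answer: 3.5 degrees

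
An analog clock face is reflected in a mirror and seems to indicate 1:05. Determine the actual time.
Reflection across the vertical (12-6) axis maps a hand at angle A degrees to (360 - A) degrees, which sends a reading of T minutes past 12:00 to (720 - T) minutes past 12:00.
Mirror reads 1:05 = 65 minutes past 12:00.
Actual time: (720 - 65) mod 720 = 655 minutes = 10:55.

Final answer: 10:55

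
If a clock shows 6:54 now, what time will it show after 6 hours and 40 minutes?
Starting time: 6:54
Adding 40 minutes to 54 minutes: 54 + 40 = 94 minutes = 1 hour and 34 minutes
Adding 6 hours: 6 + 6 + 1 (carry) = 13 - 12 = 1
Final time: 1:34

Final answer: 1:34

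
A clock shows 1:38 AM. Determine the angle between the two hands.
Hour hand position: 1 x 30 + 38 x 0.5 = 49 degrees
Minute hand position: 38 x 6 = 228 degrees
Difference: |49 - 228| = 179 degrees
The angle between the hands is 179 degrees

Final answer: 179 degrees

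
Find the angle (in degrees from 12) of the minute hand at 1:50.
The minute hand moves 6 degrees per minute.
At 1:50: 50 x 6 = 300 degrees

Final answer: 300 degrees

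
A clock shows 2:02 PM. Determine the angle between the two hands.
Hour hand position: 2 x 30 + 2 x 0.5 = 61 degrees
Minute hand position: 2 x 6 = 12 degrees
Difference: |61 - 12| = 49 degrees
The angle between the hands is 49 degrees

Final answer: 49 degrees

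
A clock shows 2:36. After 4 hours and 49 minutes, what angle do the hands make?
First find the time 4 hours and 49 minutes after 2:36.
Total minutes: 2 x 60 + 36 + 4 x 60 + 49 = 445.
445 mod 720 = 445 minutes = 7:25.
Now compute the angle at 7:25:
Hour hand: 7 x 30 + 25 x 0.5 = 222.5 degrees
Minute hand: 25 x 6 = 150 degrees
Difference: |222.5 - 150| = 72.5 degrees
The angle is 72.5 degrees

Final answer: 72.5 degrees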